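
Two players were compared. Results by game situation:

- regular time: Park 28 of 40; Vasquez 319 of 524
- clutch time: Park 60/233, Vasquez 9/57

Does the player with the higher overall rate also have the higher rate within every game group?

Regular time: Park 28/40 = 70.0%, Vasquez 319/524 = 60.9% → Park
Clutch time: Park 60/233 = 25.8%, Vasquez 9/57 = 15.8% → Park
Overall: Park 88/273 = 32.2%, Vasquez 328/581 = 56.5% → Vasquez
Park wins each game group but Vasquez wins overall — the comparison reverses. Park's attempts skew toward clutch time, which has a lower base rate.

No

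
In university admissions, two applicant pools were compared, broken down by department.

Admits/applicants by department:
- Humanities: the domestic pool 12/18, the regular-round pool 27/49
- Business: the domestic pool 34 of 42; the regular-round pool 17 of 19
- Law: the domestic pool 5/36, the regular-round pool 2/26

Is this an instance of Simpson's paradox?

No

Humanities: the domestic pool 12/18 = 66.7%, the regular-round pool 27/49 = 55.1% → the domestic pool
Business: the domestic pool 34/42 = 81.0%, the regular-round pool 17/19 = 89.5% → the regular-round pool
Law: the domestic pool 5/36 = 13.9%, the regular-round pool 2/26 = 7.7% → the domestic pool
Overall: the domestic pool 51/96 = 53.1%, the regular-round pool 46/94 = 48.9% → the domestic pool
Neither sweeps: the domestic pool wins 2 of 3 groups, the regular-round pool wins 1. The domestic pool wins overall but not every group — no Simpson reversal.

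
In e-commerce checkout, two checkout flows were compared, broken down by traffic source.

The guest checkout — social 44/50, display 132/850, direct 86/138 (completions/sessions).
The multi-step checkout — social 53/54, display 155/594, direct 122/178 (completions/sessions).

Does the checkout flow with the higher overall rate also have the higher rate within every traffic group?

Social: the guest checkout 44/50 = 88.0%, the multi-step checkout 53/54 = 98.1% → the multi-step checkout
Display: the guest checkout 132/850 = 15.5%, the multi-step checkout 155/594 = 26.1% → the multi-step checkout
Direct: the guest checkout 86/138 = 62.3%, the multi-step checkout 122/178 = 68.5% → the multi-step checkout
Overall: the guest checkout 262/1038 = 25.2%, the multi-step checkout 330/826 = 40.0% → the multi-step checkout
The multi-step checkout wins overall and in every traffic group — no reversal.

Yes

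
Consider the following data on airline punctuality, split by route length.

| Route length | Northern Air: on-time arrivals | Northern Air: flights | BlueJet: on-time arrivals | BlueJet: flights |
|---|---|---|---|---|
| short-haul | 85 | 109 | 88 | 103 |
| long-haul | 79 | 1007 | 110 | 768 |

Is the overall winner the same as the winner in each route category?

Yes

Short-haul: Northern Air 85/109 = 78.0%, BlueJet 88/103 = 85.4% → BlueJet
Long-haul: Northern Air 79/1007 = 7.8%, BlueJet 110/768 = 14.3% → BlueJet
Overall: Northern Air 164/1116 = 14.7%, BlueJet 198/871 = 22.7% → BlueJet
BlueJet wins overall and in every route group — no reversal.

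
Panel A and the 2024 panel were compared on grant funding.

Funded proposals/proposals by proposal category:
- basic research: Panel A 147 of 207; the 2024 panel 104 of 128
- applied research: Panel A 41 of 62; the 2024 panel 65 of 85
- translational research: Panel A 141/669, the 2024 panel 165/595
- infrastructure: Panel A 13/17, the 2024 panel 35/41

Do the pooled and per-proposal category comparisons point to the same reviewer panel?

Basic research: Panel A 147/207 = 71.0%, the 2024 panel 104/128 = 81.2% → the 2024 panel
Applied research: Panel A 41/62 = 66.1%, the 2024 panel 65/85 = 76.5% → the 2024 panel
Translational research: Panel A 141/669 = 21.1%, the 2024 panel 165/595 = 27.7% → the 2024 panel
Infrastructure: Panel A 13/17 = 76.5%, the 2024 panel 35/41 = 85.4% → the 2024 panel
Overall: Panel A 342/955 = 35.8%, the 2024 panel 369/849 = 43.5% → the 2024 panel
The 2024 panel wins overall and in every proposal group — no reversal.

Yes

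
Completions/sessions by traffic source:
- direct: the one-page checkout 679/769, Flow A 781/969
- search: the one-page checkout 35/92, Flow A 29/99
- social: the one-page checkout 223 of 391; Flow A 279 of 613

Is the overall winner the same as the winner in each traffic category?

Yes

Direct: the one-page checkout 679/769 = 88.3%, Flow A 781/969 = 80.6% → the one-page checkout
Search: the one-page checkout 35/92 = 38.0%, Flow A 29/99 = 29.3% → the one-page checkout
Social: the one-page checkout 223/391 = 57.0%, Flow A 279/613 = 45.5% → the one-page checkout
Overall: the one-page checkout 937/1252 = 74.8%, Flow A 1089/1681 = 64.8% → the one-page checkout
The one-page checkout wins overall and in every traffic group — no reversal.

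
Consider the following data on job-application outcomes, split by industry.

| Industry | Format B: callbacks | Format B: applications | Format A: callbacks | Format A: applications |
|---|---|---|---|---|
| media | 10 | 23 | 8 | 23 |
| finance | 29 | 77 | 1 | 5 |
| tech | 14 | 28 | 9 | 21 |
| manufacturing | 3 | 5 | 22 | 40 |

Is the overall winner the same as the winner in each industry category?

No

Media: Format B 10/23 = 43.5%, Format A 8/23 = 34.8% → Format B
Finance: Format B 29/77 = 37.7%, Format A 1/5 = 20.0% → Format B
Tech: Format B 14/28 = 50.0%, Format A 9/21 = 42.9% → Format B
Manufacturing: Format B 3/5 = 60.0%, Format A 22/40 = 55.0% → Format B
Overall: Format B 56/133 = 42.1%, Format A 40/89 = 44.9% → Format A
Format B wins each industry group but Format A wins overall — the comparison reverses. Format B's applications skew toward finance, which has a lower base rate.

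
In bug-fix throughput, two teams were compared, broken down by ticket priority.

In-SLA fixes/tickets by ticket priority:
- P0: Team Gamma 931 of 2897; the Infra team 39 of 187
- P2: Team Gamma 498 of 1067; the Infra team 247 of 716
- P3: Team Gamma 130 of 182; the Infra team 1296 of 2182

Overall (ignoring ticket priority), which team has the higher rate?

P0: Team Gamma 931/2897 = 32.1%, the Infra team 39/187 = 20.9% → Team Gamma
P2: Team Gamma 498/1067 = 46.7%, the Infra team 247/716 = 34.5% → Team Gamma
P3: Team Gamma 130/182 = 71.4%, the Infra team 1296/2182 = 59.4% → Team Gamma
Overall: Team Gamma 1559/4146 = 37.6%, the Infra team 1582/3085 = 51.3% → the Infra team
(Team Gamma wins every ticket group but the Infra team wins overall — Team Gamma's tickets skew toward the low-rate P0 group.)

the Infra team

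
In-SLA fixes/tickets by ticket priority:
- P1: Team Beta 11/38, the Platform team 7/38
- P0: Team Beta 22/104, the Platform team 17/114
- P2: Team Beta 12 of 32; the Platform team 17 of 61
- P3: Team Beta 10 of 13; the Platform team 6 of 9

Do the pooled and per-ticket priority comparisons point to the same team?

P1: Team Beta 11/38 = 28.9%, the Platform team 7/38 = 18.4% → Team Beta
P0: Team Beta 22/104 = 21.2%, the Platform team 17/114 = 14.9% → Team Beta
P2: Team Beta 12/32 = 37.5%, the Platform team 17/61 = 27.9% → Team Beta
P3: Team Beta 10/13 = 76.9%, the Platform team 6/9 = 66.7% → Team Beta
Overall: Team Beta 55/187 = 29.4%, the Platform team 47/222 = 21.2% → Team Beta
Team Beta wins overall and in every ticket group — no reversal.

Yes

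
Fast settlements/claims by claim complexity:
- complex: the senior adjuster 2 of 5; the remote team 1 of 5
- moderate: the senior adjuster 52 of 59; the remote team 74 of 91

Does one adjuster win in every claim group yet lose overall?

Complex: the senior adjuster 2/5 = 40.0%, the remote team 1/5 = 20.0% → the senior adjuster
Moderate: the senior adjuster 52/59 = 88.1%, the remote team 74/91 = 81.3% → the senior adjuster
Overall: the senior adjuster 54/64 = 84.4%, the remote team 75/96 = 78.1% → the senior adjuster
The senior adjuster wins overall and in every claim group — no reversal.

No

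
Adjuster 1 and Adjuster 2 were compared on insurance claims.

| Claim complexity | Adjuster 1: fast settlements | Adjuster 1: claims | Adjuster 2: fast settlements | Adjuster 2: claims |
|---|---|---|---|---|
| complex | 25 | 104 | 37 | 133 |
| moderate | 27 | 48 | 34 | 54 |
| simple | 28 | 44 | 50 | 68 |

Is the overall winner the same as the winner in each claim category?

Complex: Adjuster 1 25/104 = 24.0%, Adjuster 2 37/133 = 27.8% → Adjuster 2
Moderate: Adjuster 1 27/48 = 56.2%, Adjuster 2 34/54 = 63.0% → Adjuster 2
Simple: Adjuster 1 28/44 = 63.6%, Adjuster 2 50/68 = 73.5% → Adjuster 2
Overall: Adjuster 1 80/196 = 40.8%, Adjuster 2 121/255 = 47.5% → Adjuster 2
Adjuster 2 wins overall and in every claim group — no reversal.

Yes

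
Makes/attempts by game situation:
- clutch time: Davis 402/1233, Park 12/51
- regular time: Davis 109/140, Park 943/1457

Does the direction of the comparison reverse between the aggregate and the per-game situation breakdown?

Yes

Clutch time: Davis 402/1233 = 32.6%, Park 12/51 = 23.5% → Davis
Regular time: Davis 109/140 = 77.9%, Park 943/1457 = 64.7% → Davis
Overall: Davis 511/1373 = 37.2%, Park 955/1508 = 63.3% → Park
Davis wins each game group but Park wins overall — the comparison reverses. Davis's attempts skew toward clutch time, which has a lower base rate.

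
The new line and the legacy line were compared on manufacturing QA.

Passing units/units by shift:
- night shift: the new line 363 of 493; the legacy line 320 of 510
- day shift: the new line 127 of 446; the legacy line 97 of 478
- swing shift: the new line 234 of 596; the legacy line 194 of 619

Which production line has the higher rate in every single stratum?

Night shift: the new line 363/493 = 73.6%, the legacy line 320/510 = 62.7% → the new line
Day shift: the new line 127/446 = 28.5%, the legacy line 97/478 = 20.3% → the new line
Swing shift: the new line 234/596 = 39.3%, the legacy line 194/619 = 31.3% → the new line
The new line has the higher rate in all 3 groups.

the new line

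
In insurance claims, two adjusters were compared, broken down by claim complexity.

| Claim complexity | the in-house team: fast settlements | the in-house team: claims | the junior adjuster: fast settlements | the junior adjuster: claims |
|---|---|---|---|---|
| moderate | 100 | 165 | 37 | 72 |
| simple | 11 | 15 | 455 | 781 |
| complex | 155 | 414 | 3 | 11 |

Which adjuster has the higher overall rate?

Moderate: the in-house team 100/165 = 60.6%, the junior adjuster 37/72 = 51.4% → the in-house team
Simple: the in-house team 11/15 = 73.3%, the junior adjuster 455/781 = 58.3% → the in-house team
Complex: the in-house team 155/414 = 37.4%, the junior adjuster 3/11 = 27.3% → the in-house team
Overall: the in-house team 266/594 = 44.8%, the junior adjuster 495/864 = 57.3% → the junior adjuster
(The in-house team wins every claim group but the junior adjuster wins overall — the in-house team's claims skew toward the low-rate complex group.)

the junior adjuster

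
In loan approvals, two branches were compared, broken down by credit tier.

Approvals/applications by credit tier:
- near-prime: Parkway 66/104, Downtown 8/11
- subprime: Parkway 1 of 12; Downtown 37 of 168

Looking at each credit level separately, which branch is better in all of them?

Downtown

Near-prime: Parkway 66/104 = 63.5%, Downtown 8/11 = 72.7% → Downtown
Subprime: Parkway 1/12 = 8.3%, Downtown 37/168 = 22.0% → Downtown
Downtown has the higher rate in both groups.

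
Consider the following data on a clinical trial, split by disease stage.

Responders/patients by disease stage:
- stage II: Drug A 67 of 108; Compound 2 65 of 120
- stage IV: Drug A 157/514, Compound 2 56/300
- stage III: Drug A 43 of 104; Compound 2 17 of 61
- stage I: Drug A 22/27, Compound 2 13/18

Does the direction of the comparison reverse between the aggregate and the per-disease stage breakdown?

Stage II: Drug A 67/108 = 62.0%, Compound 2 65/120 = 54.2% → Drug A
Stage IV: Drug A 157/514 = 30.5%, Compound 2 56/300 = 18.7% → Drug A
Stage III: Drug A 43/104 = 41.3%, Compound 2 17/61 = 27.9% → Drug A
Stage I: Drug A 22/27 = 81.5%, Compound 2 13/18 = 72.2% → Drug A
Overall: Drug A 289/753 = 38.4%, Compound 2 151/499 = 30.3% → Drug A
Drug A wins overall and in every disease group — no reversal.

No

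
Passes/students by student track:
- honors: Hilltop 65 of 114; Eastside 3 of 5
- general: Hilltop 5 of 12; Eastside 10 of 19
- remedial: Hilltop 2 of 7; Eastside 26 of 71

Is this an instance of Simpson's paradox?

Yes

Honors: Hilltop 65/114 = 57.0%, Eastside 3/5 = 60.0% → Eastside
General: Hilltop 5/12 = 41.7%, Eastside 10/19 = 52.6% → Eastside
Remedial: Hilltop 2/7 = 28.6%, Eastside 26/71 = 36.6% → Eastside
Overall: Hilltop 72/133 = 54.1%, Eastside 39/95 = 41.1% → Hilltop
Eastside wins each student group but Hilltop wins overall — the comparison reverses. Eastside's students skew toward remedial, which has a lower base rate.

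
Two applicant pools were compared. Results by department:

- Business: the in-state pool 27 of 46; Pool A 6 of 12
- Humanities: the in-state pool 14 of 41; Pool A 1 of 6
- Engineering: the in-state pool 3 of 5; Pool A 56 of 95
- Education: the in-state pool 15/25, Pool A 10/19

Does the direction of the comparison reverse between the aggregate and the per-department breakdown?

Yes

Business: the in-state pool 27/46 = 58.7%, Pool A 6/12 = 50.0% → the in-state pool
Humanities: the in-state pool 14/41 = 34.1%, Pool A 1/6 = 16.7% → the in-state pool
Engineering: the in-state pool 3/5 = 60.0%, Pool A 56/95 = 58.9% → the in-state pool
Education: the in-state pool 15/25 = 60.0%, Pool A 10/19 = 52.6% → the in-state pool
Overall: the in-state pool 59/117 = 50.4%, Pool A 73/132 = 55.3% → Pool A
The in-state pool wins each department group but Pool A wins overall — the comparison reverses. The in-state pool's applicants skew toward Humanities, which has a lower base rate.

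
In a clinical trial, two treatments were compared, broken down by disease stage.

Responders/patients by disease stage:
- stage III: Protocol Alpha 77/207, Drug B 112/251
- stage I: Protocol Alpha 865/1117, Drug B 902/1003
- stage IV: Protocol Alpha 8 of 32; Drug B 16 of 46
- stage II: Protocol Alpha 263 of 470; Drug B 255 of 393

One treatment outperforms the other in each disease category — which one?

Drug B

Stage III: Protocol Alpha 77/207 = 37.2%, Drug B 112/251 = 44.6% → Drug B
Stage I: Protocol Alpha 865/1117 = 77.4%, Drug B 902/1003 = 89.9% → Drug B
Stage IV: Protocol Alpha 8/32 = 25.0%, Drug B 16/46 = 34.8% → Drug B
Stage II: Protocol Alpha 263/470 = 56.0%, Drug B 255/393 = 64.9% → Drug B
Drug B has the higher rate in all 4 groups.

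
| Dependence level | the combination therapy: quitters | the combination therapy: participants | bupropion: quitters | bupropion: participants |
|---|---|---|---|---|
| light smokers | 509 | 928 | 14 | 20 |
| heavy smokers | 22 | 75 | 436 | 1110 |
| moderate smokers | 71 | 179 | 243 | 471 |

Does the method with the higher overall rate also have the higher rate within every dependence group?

No

Light smokers: the combination therapy 509/928 = 54.8%, bupropion 14/20 = 70.0% → bupropion
Heavy smokers: the combination therapy 22/75 = 29.3%, bupropion 436/1110 = 39.3% → bupropion
Moderate smokers: the combination therapy 71/179 = 39.7%, bupropion 243/471 = 51.6% → bupropion
Overall: the combination therapy 602/1182 = 50.9%, bupropion 693/1601 = 43.3% → the combination therapy
Bupropion wins each dependence group but the combination therapy wins overall — the comparison reverses. Bupropion's participants skew toward heavy smokers, which has a lower base rate.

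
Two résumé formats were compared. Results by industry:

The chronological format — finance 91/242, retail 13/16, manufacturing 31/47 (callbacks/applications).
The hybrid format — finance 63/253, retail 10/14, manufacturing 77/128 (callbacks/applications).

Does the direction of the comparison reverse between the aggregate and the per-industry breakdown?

Finance: the chronological format 91/242 = 37.6%, the hybrid format 63/253 = 24.9% → the chronological format
Retail: the chronological format 13/16 = 81.2%, the hybrid format 10/14 = 71.4% → the chronological format
Manufacturing: the chronological format 31/47 = 66.0%, the hybrid format 77/128 = 60.2% → the chronological format
Overall: the chronological format 135/305 = 44.3%, the hybrid format 150/395 = 38.0% → the chronological format
The chronological format wins overall and in every industry group — no reversal.

No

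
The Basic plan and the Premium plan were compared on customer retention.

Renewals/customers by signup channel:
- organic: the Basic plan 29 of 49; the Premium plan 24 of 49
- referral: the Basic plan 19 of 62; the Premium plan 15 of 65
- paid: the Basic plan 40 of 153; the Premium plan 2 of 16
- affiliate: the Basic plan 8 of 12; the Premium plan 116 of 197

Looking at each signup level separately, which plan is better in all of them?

Organic: the Basic plan 29/49 = 59.2%, the Premium plan 24/49 = 49.0% → the Basic plan
Referral: the Basic plan 19/62 = 30.6%, the Premium plan 15/65 = 23.1% → the Basic plan
Paid: the Basic plan 40/153 = 26.1%, the Premium plan 2/16 = 12.5% → the Basic plan
Affiliate: the Basic plan 8/12 = 66.7%, the Premium plan 116/197 = 58.9% → the Basic plan
The Basic plan has the higher rate in all 4 groups.

the Basic plan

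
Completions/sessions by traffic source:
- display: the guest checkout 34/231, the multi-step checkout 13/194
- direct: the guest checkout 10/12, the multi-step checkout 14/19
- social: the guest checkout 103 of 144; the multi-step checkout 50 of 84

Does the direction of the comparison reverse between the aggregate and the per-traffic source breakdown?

No

Display: the guest checkout 34/231 = 14.7%, the multi-step checkout 13/194 = 6.7% → the guest checkout
Direct: the guest checkout 10/12 = 83.3%, the multi-step checkout 14/19 = 73.7% → the guest checkout
Social: the guest checkout 103/144 = 71.5%, the multi-step checkout 50/84 = 59.5% → the guest checkout
Overall: the guest checkout 147/387 = 38.0%, the multi-step checkout 77/297 = 25.9% → the guest checkout
The guest checkout wins overall and in every traffic group — no reversal.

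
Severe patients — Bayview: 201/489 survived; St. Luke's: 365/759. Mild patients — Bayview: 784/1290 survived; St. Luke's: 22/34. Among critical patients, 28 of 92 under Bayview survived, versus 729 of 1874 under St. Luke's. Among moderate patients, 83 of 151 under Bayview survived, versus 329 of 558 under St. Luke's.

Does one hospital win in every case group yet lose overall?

Yes

Severe: Bayview 201/489 = 41.1%, St. Luke's 365/759 = 48.1% → St. Luke's
Mild: Bayview 784/1290 = 60.8%, St. Luke's 22/34 = 64.7% → St. Luke's
Critical: Bayview 28/92 = 30.4%, St. Luke's 729/1874 = 38.9% → St. Luke's
Moderate: Bayview 83/151 = 55.0%, St. Luke's 329/558 = 59.0% → St. Luke's
Overall: Bayview 1096/2022 = 54.2%, St. Luke's 1445/3225 = 44.8% → Bayview
St. Luke's wins each case group but Bayview wins overall — the comparison reverses. St. Luke's's patients skew toward critical, which has a lower base rate.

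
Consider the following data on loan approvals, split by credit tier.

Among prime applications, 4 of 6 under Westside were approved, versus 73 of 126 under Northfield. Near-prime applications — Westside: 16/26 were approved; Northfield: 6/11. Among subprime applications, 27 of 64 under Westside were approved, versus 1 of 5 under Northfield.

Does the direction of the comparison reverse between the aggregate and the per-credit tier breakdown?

Yes

Prime: Westside 4/6 = 66.7%, Northfield 73/126 = 57.9% → Westside
Near-prime: Westside 16/26 = 61.5%, Northfield 6/11 = 54.5% → Westside
Subprime: Westside 27/64 = 42.2%, Northfield 1/5 = 20.0% → Westside
Overall: Westside 47/96 = 49.0%, Northfield 80/142 = 56.3% → Northfield
Westside wins each credit group but Northfield wins overall — the comparison reverses. Westside's applications skew toward subprime, which has a lower base rate.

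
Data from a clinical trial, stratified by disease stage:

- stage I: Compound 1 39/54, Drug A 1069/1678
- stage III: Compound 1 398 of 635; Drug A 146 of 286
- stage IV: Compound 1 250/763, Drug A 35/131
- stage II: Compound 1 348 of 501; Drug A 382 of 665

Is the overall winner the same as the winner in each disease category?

No

Stage I: Compound 1 39/54 = 72.2%, Drug A 1069/1678 = 63.7% → Compound 1
Stage III: Compound 1 398/635 = 62.7%, Drug A 146/286 = 51.0% → Compound 1
Stage IV: Compound 1 250/763 = 32.8%, Drug A 35/131 = 26.7% → Compound 1
Stage II: Compound 1 348/501 = 69.5%, Drug A 382/665 = 57.4% → Compound 1
Overall: Compound 1 1035/1953 = 53.0%, Drug A 1632/2760 = 59.1% → Drug A
Compound 1 wins each disease group but Drug A wins overall — the comparison reverses. Compound 1's patients skew toward stage IV, which has a lower base rate.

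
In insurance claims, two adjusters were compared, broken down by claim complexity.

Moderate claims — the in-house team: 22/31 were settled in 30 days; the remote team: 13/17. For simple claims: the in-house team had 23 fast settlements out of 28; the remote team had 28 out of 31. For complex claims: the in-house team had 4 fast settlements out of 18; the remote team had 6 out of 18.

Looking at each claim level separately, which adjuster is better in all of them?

the remote team

Moderate: the in-house team 22/31 = 71.0%, the remote team 13/17 = 76.5% → the remote team
Simple: the in-house team 23/28 = 82.1%, the remote team 28/31 = 90.3% → the remote team
Complex: the in-house team 4/18 = 22.2%, the remote team 6/18 = 33.3% → the remote team
The remote team has the higher rate in all 3 groups.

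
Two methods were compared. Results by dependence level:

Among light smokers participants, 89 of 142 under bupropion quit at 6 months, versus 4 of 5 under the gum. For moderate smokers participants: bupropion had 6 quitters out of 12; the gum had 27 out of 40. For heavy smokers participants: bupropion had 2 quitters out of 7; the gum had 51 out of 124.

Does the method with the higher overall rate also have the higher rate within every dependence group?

No

Light smokers: bupropion 89/142 = 62.7%, the gum 4/5 = 80.0% → the gum
Moderate smokers: bupropion 6/12 = 50.0%, the gum 27/40 = 67.5% → the gum
Heavy smokers: bupropion 2/7 = 28.6%, the gum 51/124 = 41.1% → the gum
Overall: bupropion 97/161 = 60.2%, the gum 82/169 = 48.5% → bupropion
The gum wins each dependence group but bupropion wins overall — the comparison reverses. The gum's participants skew toward heavy smokers, which has a lower base rate.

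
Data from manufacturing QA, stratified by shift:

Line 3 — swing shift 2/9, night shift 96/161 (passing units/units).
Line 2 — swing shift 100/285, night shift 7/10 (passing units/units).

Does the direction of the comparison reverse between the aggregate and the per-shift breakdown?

Yes

Swing shift: Line 3 2/9 = 22.2%, Line 2 100/285 = 35.1% → Line 2
Night shift: Line 3 96/161 = 59.6%, Line 2 7/10 = 70.0% → Line 2
Overall: Line 3 98/170 = 57.6%, Line 2 107/295 = 36.3% → Line 3
Line 2 wins each shift group but Line 3 wins overall — the comparison reverses. Line 2's units skew toward swing shift, which has a lower base rate.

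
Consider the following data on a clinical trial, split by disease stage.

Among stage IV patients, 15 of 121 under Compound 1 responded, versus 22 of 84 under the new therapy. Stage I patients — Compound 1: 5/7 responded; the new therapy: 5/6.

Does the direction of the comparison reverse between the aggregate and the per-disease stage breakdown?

No

Stage IV: Compound 1 15/121 = 12.4%, the new therapy 22/84 = 26.2% → the new therapy
Stage I: Compound 1 5/7 = 71.4%, the new therapy 5/6 = 83.3% → the new therapy
Overall: Compound 1 20/128 = 15.6%, the new therapy 27/90 = 30.0% → the new therapy
The new therapy wins overall and in every disease group — no reversal.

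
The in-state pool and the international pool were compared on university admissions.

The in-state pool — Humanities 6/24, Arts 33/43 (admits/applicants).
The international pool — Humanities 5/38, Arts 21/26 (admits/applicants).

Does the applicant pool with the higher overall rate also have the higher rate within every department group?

No

Humanities: the in-state pool 6/24 = 25.0%, the international pool 5/38 = 13.2% → the in-state pool
Arts: the in-state pool 33/43 = 76.7%, the international pool 21/26 = 80.8% → the international pool
Overall: the in-state pool 39/67 = 58.2%, the international pool 26/64 = 40.6% → the in-state pool
Neither sweeps: the in-state pool wins 1 of 2 groups, the international pool wins 1. The in-state pool wins overall but not every group — no Simpson reversal.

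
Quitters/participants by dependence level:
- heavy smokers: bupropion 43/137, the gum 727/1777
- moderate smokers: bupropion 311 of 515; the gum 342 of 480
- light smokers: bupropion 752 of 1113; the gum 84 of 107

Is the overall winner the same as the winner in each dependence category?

Heavy smokers: bupropion 43/137 = 31.4%, the gum 727/1777 = 40.9% → the gum
Moderate smokers: bupropion 311/515 = 60.4%, the gum 342/480 = 71.2% → the gum
Light smokers: bupropion 752/1113 = 67.6%, the gum 84/107 = 78.5% → the gum
Overall: bupropion 1106/1765 = 62.7%, the gum 1153/2364 = 48.8% → bupropion
The gum wins each dependence group but bupropion wins overall — the comparison reverses. The gum's participants skew toward heavy smokers, which has a lower base rate.

No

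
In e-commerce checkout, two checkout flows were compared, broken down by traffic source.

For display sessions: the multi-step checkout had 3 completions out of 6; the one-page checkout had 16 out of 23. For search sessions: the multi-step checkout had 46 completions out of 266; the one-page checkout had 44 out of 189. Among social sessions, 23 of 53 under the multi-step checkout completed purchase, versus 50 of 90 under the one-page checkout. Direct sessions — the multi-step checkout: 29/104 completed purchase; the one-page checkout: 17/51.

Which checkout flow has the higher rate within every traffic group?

Display: the multi-step checkout 3/6 = 50.0%, the one-page checkout 16/23 = 69.6% → the one-page checkout
Search: the multi-step checkout 46/266 = 17.3%, the one-page checkout 44/189 = 23.3% → the one-page checkout
Social: the multi-step checkout 23/53 = 43.4%, the one-page checkout 50/90 = 55.6% → the one-page checkout
Direct: the multi-step checkout 29/104 = 27.9%, the one-page checkout 17/51 = 33.3% → the one-page checkout
The one-page checkout has the higher rate in all 4 groups.

the one-page checkout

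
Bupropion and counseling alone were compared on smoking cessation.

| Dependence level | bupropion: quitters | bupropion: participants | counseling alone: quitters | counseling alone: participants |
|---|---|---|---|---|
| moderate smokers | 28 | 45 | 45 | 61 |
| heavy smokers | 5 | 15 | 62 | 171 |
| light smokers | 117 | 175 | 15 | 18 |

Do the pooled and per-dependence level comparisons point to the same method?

No

Moderate smokers: bupropion 28/45 = 62.2%, counseling alone 45/61 = 73.8% → counseling alone
Heavy smokers: bupropion 5/15 = 33.3%, counseling alone 62/171 = 36.3% → counseling alone
Light smokers: bupropion 117/175 = 66.9%, counseling alone 15/18 = 83.3% → counseling alone
Overall: bupropion 150/235 = 63.8%, counseling alone 122/250 = 48.8% → bupropion
Counseling alone wins each dependence group but bupropion wins overall — the comparison reverses. Counseling alone's participants skew toward heavy smokers, which has a lower base rate.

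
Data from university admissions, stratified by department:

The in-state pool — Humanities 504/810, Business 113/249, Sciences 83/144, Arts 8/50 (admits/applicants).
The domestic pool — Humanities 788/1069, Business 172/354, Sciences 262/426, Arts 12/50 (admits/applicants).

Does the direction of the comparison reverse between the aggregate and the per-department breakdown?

No

Humanities: the in-state pool 504/810 = 62.2%, the domestic pool 788/1069 = 73.7% → the domestic pool
Business: the in-state pool 113/249 = 45.4%, the domestic pool 172/354 = 48.6% → the domestic pool
Sciences: the in-state pool 83/144 = 57.6%, the domestic pool 262/426 = 61.5% → the domestic pool
Arts: the in-state pool 8/50 = 16.0%, the domestic pool 12/50 = 24.0% → the domestic pool
Overall: the in-state pool 708/1253 = 56.5%, the domestic pool 1234/1899 = 65.0% → the domestic pool
The domestic pool wins overall and in every department group — no reversal.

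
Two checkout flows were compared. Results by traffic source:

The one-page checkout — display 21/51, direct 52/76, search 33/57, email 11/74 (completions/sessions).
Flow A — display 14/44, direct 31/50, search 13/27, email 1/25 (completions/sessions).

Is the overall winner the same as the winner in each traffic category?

Yes

Display: the one-page checkout 21/51 = 41.2%, Flow A 14/44 = 31.8% → the one-page checkout
Direct: the one-page checkout 52/76 = 68.4%, Flow A 31/50 = 62.0% → the one-page checkout
Search: the one-page checkout 33/57 = 57.9%, Flow A 13/27 = 48.1% → the one-page checkout
Email: the one-page checkout 11/74 = 14.9%, Flow A 1/25 = 4.0% → the one-page checkout
Overall: the one-page checkout 117/258 = 45.3%, Flow A 59/146 = 40.4% → the one-page checkout
The one-page checkout wins overall and in every traffic group — no reversal.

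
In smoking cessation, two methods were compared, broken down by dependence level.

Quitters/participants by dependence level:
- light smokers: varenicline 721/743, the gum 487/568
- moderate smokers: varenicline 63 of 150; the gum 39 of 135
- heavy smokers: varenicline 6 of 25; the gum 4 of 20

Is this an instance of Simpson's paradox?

No

Light smokers: varenicline 721/743 = 97.0%, the gum 487/568 = 85.7% → varenicline
Moderate smokers: varenicline 63/150 = 42.0%, the gum 39/135 = 28.9% → varenicline
Heavy smokers: varenicline 6/25 = 24.0%, the gum 4/20 = 20.0% → varenicline
Overall: varenicline 790/918 = 86.1%, the gum 530/723 = 73.3% → varenicline
Varenicline wins overall and in every dependence group — no reversal.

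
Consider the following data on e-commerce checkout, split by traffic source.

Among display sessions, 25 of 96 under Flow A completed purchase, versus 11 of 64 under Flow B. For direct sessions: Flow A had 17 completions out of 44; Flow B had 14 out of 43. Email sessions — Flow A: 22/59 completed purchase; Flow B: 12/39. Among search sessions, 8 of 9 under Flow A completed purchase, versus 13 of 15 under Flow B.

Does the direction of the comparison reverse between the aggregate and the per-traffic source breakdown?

No

Display: Flow A 25/96 = 26.0%, Flow B 11/64 = 17.2% → Flow A
Direct: Flow A 17/44 = 38.6%, Flow B 14/43 = 32.6% → Flow A
Email: Flow A 22/59 = 37.3%, Flow B 12/39 = 30.8% → Flow A
Search: Flow A 8/9 = 88.9%, Flow B 13/15 = 86.7% → Flow A
Overall: Flow A 72/208 = 34.6%, Flow B 50/161 = 31.1% → Flow A
Flow A wins overall and in every traffic group — no reversal.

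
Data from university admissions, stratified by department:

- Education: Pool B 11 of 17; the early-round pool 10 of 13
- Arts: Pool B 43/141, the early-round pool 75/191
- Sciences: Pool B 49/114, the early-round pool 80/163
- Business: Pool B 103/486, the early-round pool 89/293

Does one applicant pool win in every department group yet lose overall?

Education: Pool B 11/17 = 64.7%, the early-round pool 10/13 = 76.9% → the early-round pool
Arts: Pool B 43/141 = 30.5%, the early-round pool 75/191 = 39.3% → the early-round pool
Sciences: Pool B 49/114 = 43.0%, the early-round pool 80/163 = 49.1% → the early-round pool
Business: Pool B 103/486 = 21.2%, the early-round pool 89/293 = 30.4% → the early-round pool
Overall: Pool B 206/758 = 27.2%, the early-round pool 254/660 = 38.5% → the early-round pool
The early-round pool wins overall and in every department group — no reversal.

No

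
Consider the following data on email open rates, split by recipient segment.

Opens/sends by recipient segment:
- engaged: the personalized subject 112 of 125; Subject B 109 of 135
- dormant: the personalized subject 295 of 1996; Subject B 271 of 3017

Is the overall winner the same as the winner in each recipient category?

Engaged: the personalized subject 112/125 = 89.6%, Subject B 109/135 = 80.7% → the personalized subject
Dormant: the personalized subject 295/1996 = 14.8%, Subject B 271/3017 = 9.0% → the personalized subject
Overall: the personalized subject 407/2121 = 19.2%, Subject B 380/3152 = 12.1% → the personalized subject
The personalized subject wins overall and in every recipient group — no reversal.

Yes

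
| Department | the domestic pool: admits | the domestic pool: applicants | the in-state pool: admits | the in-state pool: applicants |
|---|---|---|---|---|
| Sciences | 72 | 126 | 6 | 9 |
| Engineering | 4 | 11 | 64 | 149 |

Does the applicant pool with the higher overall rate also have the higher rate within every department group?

Sciences: the domestic pool 72/126 = 57.1%, the in-state pool 6/9 = 66.7% → the in-state pool
Engineering: the domestic pool 4/11 = 36.4%, the in-state pool 64/149 = 43.0% → the in-state pool
Overall: the domestic pool 76/137 = 55.5%, the in-state pool 70/158 = 44.3% → the domestic pool
The in-state pool wins each department group but the domestic pool wins overall — the comparison reverses. The in-state pool's applicants skew toward Engineering, which has a lower base rate.

No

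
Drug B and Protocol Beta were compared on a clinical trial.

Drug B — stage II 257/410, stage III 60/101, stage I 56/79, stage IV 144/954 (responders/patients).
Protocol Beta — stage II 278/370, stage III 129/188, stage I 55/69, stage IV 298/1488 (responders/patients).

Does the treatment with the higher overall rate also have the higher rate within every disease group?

Stage II: Drug B 257/410 = 62.7%, Protocol Beta 278/370 = 75.1% → Protocol Beta
Stage III: Drug B 60/101 = 59.4%, Protocol Beta 129/188 = 68.6% → Protocol Beta
Stage I: Drug B 56/79 = 70.9%, Protocol Beta 55/69 = 79.7% → Protocol Beta
Stage IV: Drug B 144/954 = 15.1%, Protocol Beta 298/1488 = 20.0% → Protocol Beta
Overall: Drug B 517/1544 = 33.5%, Protocol Beta 760/2115 = 35.9% → Protocol Beta
Protocol Beta wins overall and in every disease group — no reversal.

Yes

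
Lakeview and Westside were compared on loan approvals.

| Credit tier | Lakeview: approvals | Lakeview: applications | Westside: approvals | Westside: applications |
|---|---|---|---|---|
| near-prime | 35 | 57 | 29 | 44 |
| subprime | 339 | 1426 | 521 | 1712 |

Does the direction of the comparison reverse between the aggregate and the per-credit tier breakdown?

Near-prime: Lakeview 35/57 = 61.4%, Westside 29/44 = 65.9% → Westside
Subprime: Lakeview 339/1426 = 23.8%, Westside 521/1712 = 30.4% → Westside
Overall: Lakeview 374/1483 = 25.2%, Westside 550/1756 = 31.3% → Westside
Westside wins overall and in every credit group — no reversal.

No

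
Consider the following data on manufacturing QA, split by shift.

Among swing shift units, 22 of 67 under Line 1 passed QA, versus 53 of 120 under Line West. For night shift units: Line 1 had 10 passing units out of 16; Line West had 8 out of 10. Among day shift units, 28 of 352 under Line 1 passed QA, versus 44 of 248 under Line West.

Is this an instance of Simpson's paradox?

Swing shift: Line 1 22/67 = 32.8%, Line West 53/120 = 44.2% → Line West
Night shift: Line 1 10/16 = 62.5%, Line West 8/10 = 80.0% → Line West
Day shift: Line 1 28/352 = 8.0%, Line West 44/248 = 17.7% → Line West
Overall: Line 1 60/435 = 13.8%, Line West 105/378 = 27.8% → Line West
Line West wins overall and in every shift group — no reversal.

No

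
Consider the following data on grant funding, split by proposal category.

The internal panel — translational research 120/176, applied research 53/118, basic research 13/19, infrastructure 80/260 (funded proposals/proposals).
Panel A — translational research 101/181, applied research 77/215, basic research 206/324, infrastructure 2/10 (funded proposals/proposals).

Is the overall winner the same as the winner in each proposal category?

No

Translational research: the internal panel 120/176 = 68.2%, Panel A 101/181 = 55.8% → the internal panel
Applied research: the internal panel 53/118 = 44.9%, Panel A 77/215 = 35.8% → the internal panel
Basic research: the internal panel 13/19 = 68.4%, Panel A 206/324 = 63.6% → the internal panel
Infrastructure: the internal panel 80/260 = 30.8%, Panel A 2/10 = 20.0% → the internal panel
Overall: the internal panel 266/573 = 46.4%, Panel A 386/730 = 52.9% → Panel A
The internal panel wins each proposal group but Panel A wins overall — the comparison reverses. The internal panel's proposals skew toward infrastructure, which has a lower base rate.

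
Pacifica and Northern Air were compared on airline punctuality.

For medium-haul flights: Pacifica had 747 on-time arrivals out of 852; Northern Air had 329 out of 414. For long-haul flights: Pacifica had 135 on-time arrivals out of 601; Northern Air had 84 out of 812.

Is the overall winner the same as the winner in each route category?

Medium-haul: Pacifica 747/852 = 87.7%, Northern Air 329/414 = 79.5% → Pacifica
Long-haul: Pacifica 135/601 = 22.5%, Northern Air 84/812 = 10.3% → Pacifica
Overall: Pacifica 882/1453 = 60.7%, Northern Air 413/1226 = 33.7% → Pacifica
Pacifica wins overall and in every route group — no reversal.

Yes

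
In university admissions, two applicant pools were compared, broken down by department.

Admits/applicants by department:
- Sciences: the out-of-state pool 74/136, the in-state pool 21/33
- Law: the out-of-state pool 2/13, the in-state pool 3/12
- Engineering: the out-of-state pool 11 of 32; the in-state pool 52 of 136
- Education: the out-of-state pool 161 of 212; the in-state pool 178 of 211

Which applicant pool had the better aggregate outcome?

the in-state pool

Sciences: the out-of-state pool 74/136 = 54.4%, the in-state pool 21/33 = 63.6% → the in-state pool
Law: the out-of-state pool 2/13 = 15.4%, the in-state pool 3/12 = 25.0% → the in-state pool
Engineering: the out-of-state pool 11/32 = 34.4%, the in-state pool 52/136 = 38.2% → the in-state pool
Education: the out-of-state pool 161/212 = 75.9%, the in-state pool 178/211 = 84.4% → the in-state pool
Overall: the out-of-state pool 248/393 = 63.1%, the in-state pool 254/392 = 64.8% → the in-state pool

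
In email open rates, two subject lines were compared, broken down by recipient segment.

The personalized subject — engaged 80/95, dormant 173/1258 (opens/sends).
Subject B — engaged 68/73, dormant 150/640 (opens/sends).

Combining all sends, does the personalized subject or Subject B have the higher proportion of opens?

Engaged: the personalized subject 80/95 = 84.2%, Subject B 68/73 = 93.2% → Subject B
Dormant: the personalized subject 173/1258 = 13.8%, Subject B 150/640 = 23.4% → Subject B
Overall: the personalized subject 253/1353 = 18.7%, Subject B 218/713 = 30.6% → Subject B

Subject B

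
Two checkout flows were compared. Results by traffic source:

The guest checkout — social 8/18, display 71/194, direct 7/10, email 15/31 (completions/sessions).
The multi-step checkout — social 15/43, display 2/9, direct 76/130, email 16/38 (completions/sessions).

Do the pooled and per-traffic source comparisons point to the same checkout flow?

Social: the guest checkout 8/18 = 44.4%, the multi-step checkout 15/43 = 34.9% → the guest checkout
Display: the guest checkout 71/194 = 36.6%, the multi-step checkout 2/9 = 22.2% → the guest checkout
Direct: the guest checkout 7/10 = 70.0%, the multi-step checkout 76/130 = 58.5% → the guest checkout
Email: the guest checkout 15/31 = 48.4%, the multi-step checkout 16/38 = 42.1% → the guest checkout
Overall: the guest checkout 101/253 = 39.9%, the multi-step checkout 109/220 = 49.5% → the multi-step checkout
The guest checkout wins each traffic group but the multi-step checkout wins overall — the comparison reverses. The guest checkout's sessions skew toward display, which has a lower base rate.

No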